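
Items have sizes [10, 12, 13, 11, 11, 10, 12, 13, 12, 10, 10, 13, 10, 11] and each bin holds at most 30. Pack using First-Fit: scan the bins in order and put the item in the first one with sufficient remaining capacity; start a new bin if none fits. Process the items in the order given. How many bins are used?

7 bins

Put 10 in bin 1; 20 remain.
Put 12 in bin 1; 8 remain.
Put 13 in bin 2; 17 remain.
Put 11 in bin 2; 6 remain.
Put 11 in bin 3; 19 remain.
Put 10 in bin 3; 9 remain.
Put 12 in bin 4; 18 remain.
Put 13 in bin 4; 5 remain.
Put 12 in bin 5; 18 remain.
Put 10 in bin 5; 8 remain.
Put 10 in bin 6; 20 remain.
Put 13 in bin 6; 7 remain.
Put 10 in bin 7; 20 remain.
Put 11 in bin 7; 9 remain.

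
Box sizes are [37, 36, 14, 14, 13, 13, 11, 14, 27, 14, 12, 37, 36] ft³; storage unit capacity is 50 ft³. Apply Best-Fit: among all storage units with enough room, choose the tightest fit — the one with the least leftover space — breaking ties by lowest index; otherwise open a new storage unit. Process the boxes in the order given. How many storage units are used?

Put 37 ft³ in storage unit 1; 13 ft³ remain.
Put 36 ft³ in storage unit 2; 14 ft³ remain.
Put 14 ft³ in storage unit 2; 0 ft³ remain.
Put 14 ft³ in storage unit 3; 36 ft³ remain.
Put 13 ft³ in storage unit 1; 0 ft³ remain.
Put 13 ft³ in storage unit 3; 23 ft³ remain.
Put 11 ft³ in storage unit 3; 12 ft³ remain.
Put 14 ft³ in storage unit 4; 36 ft³ remain.
Put 27 ft³ in storage unit 4; 9 ft³ remain.
Put 14 ft³ in storage unit 5; 36 ft³ remain.
Put 12 ft³ in storage unit 3; 0 ft³ remain.
Put 37 ft³ in storage unit 6; 13 ft³ remain.
Put 36 ft³ in storage unit 5; 0 ft³ remain.

6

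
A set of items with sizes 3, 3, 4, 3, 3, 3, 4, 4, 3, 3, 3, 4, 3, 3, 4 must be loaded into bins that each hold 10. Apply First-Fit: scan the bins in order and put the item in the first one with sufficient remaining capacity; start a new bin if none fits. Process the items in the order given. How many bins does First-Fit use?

Put 3 in bin 1; 7 remain.
Put 3 in bin 1; 4 remain.
Put 4 in bin 1; 0 remain.
Put 3 in bin 2; 7 remain.
Put 3 in bin 2; 4 remain.
Put 3 in bin 2; 1 remain.
Put 4 in bin 3; 6 remain.
Put 4 in bin 3; 2 remain.
Put 3 in bin 4; 7 remain.
Put 3 in bin 4; 4 remain.
Put 3 in bin 4; 1 remain.
Put 4 in bin 5; 6 remain.
Put 3 in bin 5; 3 remain.
Put 3 in bin 5; 0 remain.
Put 4 in bin 6; 6 remain.
Final bins: [3,3,4] [3,3,3] [4,4] [3,3,3] [4,3,3] [4].

6 bins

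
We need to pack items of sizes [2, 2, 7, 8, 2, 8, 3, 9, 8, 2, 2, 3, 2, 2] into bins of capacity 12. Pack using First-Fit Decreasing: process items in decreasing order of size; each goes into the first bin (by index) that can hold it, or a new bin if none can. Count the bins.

6

Sorted descending: 9, 8, 8, 8, 7, 3, 3, 2, 2, 2, 2, 2, 2, 2.
Put 9 in bin 1; 3 remain.
Put 8 in bin 2; 4 remain.
Put 8 in bin 3; 4 remain.
Put 8 in bin 4; 4 remain.
Put 7 in bin 5; 5 remain.
Put 3 in bin 1; 0 remain.
Put 3 in bin 2; 1 remain.
Put 2 in bin 3; 2 remain.
Put 2 in bin 3; 0 remain.
Put 2 in bin 4; 2 remain.
Put 2 in bin 4; 0 remain.
Put 2 in bin 5; 3 remain.
Put 2 in bin 5; 1 remain.
Put 2 in bin 6; 10 remain.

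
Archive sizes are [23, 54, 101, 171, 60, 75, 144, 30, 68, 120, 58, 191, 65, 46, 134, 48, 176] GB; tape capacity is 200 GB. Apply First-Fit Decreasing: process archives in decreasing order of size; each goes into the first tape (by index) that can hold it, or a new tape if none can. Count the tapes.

9 tapes

Sorted descending: 191, 176, 171, 144, 134, 120, 101, 75, 68, 65, 60, 58, 54, 48, 46, 30, 23.
191 GB → tape 1 (remaining 9 GB)
176 GB → tape 2 (remaining 24 GB)
171 GB → tape 3 (remaining 29 GB)
144 GB → tape 4 (remaining 56 GB)
134 GB → tape 5 (remaining 66 GB)
120 GB → tape 6 (remaining 80 GB)
101 GB → tape 7 (remaining 99 GB)
75 GB → tape 6 (remaining 5 GB)
68 GB → tape 7 (remaining 31 GB)
65 GB → tape 5 (remaining 1 GB)
60 GB → tape 8 (remaining 140 GB)
58 GB → tape 8 (remaining 82 GB)
54 GB → tape 4 (remaining 2 GB)
48 GB → tape 8 (remaining 34 GB)
46 GB → tape 9 (remaining 154 GB)
30 GB → tape 7 (remaining 1 GB)
23 GB → tape 2 (remaining 1 GB)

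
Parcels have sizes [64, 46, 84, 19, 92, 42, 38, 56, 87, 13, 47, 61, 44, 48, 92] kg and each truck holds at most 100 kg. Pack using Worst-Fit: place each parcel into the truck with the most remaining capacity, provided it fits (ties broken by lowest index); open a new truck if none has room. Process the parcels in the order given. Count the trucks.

11

64 kg → truck 1 (remaining 36 kg)
46 kg → truck 2 (remaining 54 kg)
84 kg → truck 3 (remaining 16 kg)
19 kg → truck 2 (remaining 35 kg)
92 kg → truck 4 (remaining 8 kg)
42 kg → truck 5 (remaining 58 kg)
38 kg → truck 5 (remaining 20 kg)
56 kg → truck 6 (remaining 44 kg)
87 kg → truck 7 (remaining 13 kg)
13 kg → truck 6 (remaining 31 kg)
47 kg → truck 8 (remaining 53 kg)
61 kg → truck 9 (remaining 39 kg)
44 kg → truck 8 (remaining 9 kg)
48 kg → truck 10 (remaining 52 kg)
92 kg → truck 11 (remaining 8 kg)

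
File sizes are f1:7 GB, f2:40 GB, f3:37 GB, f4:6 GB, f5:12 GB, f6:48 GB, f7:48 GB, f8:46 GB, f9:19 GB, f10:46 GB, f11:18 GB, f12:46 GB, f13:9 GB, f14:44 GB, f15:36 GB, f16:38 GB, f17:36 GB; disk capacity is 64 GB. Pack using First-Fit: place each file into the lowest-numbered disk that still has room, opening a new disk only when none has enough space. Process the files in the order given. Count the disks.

11

disk 1: place f1 (7 GB), 57 GB left
disk 1: place f2 (40 GB), 17 GB left
disk 2: place f3 (37 GB), 27 GB left
disk 1: place f4 (6 GB), 11 GB left
disk 2: place f5 (12 GB), 15 GB left
disk 3: place f6 (48 GB), 16 GB left
disk 4: place f7 (48 GB), 16 GB left
disk 5: place f8 (46 GB), 18 GB left
disk 6: place f9 (19 GB), 45 GB left
disk 7: place f10 (46 GB), 18 GB left
disk 5: place f11 (18 GB), 0 GB left
disk 8: place f12 (46 GB), 18 GB left
disk 1: place f13 (9 GB), 2 GB left
disk 6: place f14 (44 GB), 1 GB left
disk 9: place f15 (36 GB), 28 GB left
disk 10: place f16 (38 GB), 26 GB left
disk 11: place f17 (36 GB), 28 GB left
Final disks: [7,40,6,9] [37,12] [48] [48] [46,18] [19,44] [46] [46] [36] [38] [36].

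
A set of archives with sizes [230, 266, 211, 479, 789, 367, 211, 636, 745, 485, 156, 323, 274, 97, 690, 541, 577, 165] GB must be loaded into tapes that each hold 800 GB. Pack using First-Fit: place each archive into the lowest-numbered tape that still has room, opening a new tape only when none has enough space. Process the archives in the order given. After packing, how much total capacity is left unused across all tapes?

Put 230 GB in tape 1; 570 GB remain.
Put 266 GB in tape 1; 304 GB remain.
Put 211 GB in tape 1; 93 GB remain.
Put 479 GB in tape 2; 321 GB remain.
Put 789 GB in tape 3; 11 GB remain.
Put 367 GB in tape 4; 433 GB remain.
Put 211 GB in tape 2; 110 GB remain.
Put 636 GB in tape 5; 164 GB remain.
Put 745 GB in tape 6; 55 GB remain.
Put 485 GB in tape 7; 315 GB remain.
Put 156 GB in tape 4; 277 GB remain.
Put 323 GB in tape 8; 477 GB remain.
Put 274 GB in tape 4; 3 GB remain.
Put 97 GB in tape 2; 13 GB remain.
Put 690 GB in tape 9; 110 GB remain.
Put 541 GB in tape 10; 259 GB remain.
Put 577 GB in tape 11; 223 GB remain.
Put 165 GB in tape 7; 150 GB remain.
11 tapes × 800 GB = 8800 GB; used 7242 GB; unused 1558 GB.

1558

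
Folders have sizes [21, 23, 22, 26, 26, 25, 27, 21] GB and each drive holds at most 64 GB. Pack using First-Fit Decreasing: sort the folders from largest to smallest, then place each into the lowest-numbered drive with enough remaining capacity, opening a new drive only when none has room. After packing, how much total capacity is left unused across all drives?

65

Sorted descending: 27, 26, 26, 25, 23, 22, 21, 21.
Put 27 GB in drive 1; 37 GB remain.
Put 26 GB in drive 1; 11 GB remain.
Put 26 GB in drive 2; 38 GB remain.
Put 25 GB in drive 2; 13 GB remain.
Put 23 GB in drive 3; 41 GB remain.
Put 22 GB in drive 3; 19 GB remain.
Put 21 GB in drive 4; 43 GB remain.
Put 21 GB in drive 4; 22 GB remain.
4 drives × 64 GB = 256 GB; used 191 GB; unused 65 GB.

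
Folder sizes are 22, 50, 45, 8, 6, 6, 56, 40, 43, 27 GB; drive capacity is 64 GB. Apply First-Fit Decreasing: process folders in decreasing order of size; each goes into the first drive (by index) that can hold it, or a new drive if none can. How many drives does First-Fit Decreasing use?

Sorted descending: 56, 50, 45, 43, 40, 27, 22, 8, 6, 6.
drive 1: place 56 GB, 8 GB left
drive 2: place 50 GB, 14 GB left
drive 3: place 45 GB, 19 GB left
drive 4: place 43 GB, 21 GB left
drive 5: place 40 GB, 24 GB left
drive 6: place 27 GB, 37 GB left
drive 5: place 22 GB, 2 GB left
drive 1: place 8 GB, 0 GB left
drive 2: place 6 GB, 8 GB left
drive 2: place 6 GB, 2 GB left

6 drives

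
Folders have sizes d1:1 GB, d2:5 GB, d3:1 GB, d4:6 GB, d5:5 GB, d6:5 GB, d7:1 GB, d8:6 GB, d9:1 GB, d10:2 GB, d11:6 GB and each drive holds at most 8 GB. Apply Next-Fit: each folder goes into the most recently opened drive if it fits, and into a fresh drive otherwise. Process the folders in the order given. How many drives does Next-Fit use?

6

d1 (1 GB) → drive 1 (remaining 7 GB)
d2 (5 GB) → drive 1 (remaining 2 GB)
d3 (1 GB) → drive 1 (remaining 1 GB)
d4 (6 GB) → drive 2 (remaining 2 GB)
d5 (5 GB) → drive 3 (remaining 3 GB)
d6 (5 GB) → drive 4 (remaining 3 GB)
d7 (1 GB) → drive 4 (remaining 2 GB)
d8 (6 GB) → drive 5 (remaining 2 GB)
d9 (1 GB) → drive 5 (remaining 1 GB)
d10 (2 GB) → drive 6 (remaining 6 GB)
d11 (6 GB) → drive 6 (remaining 0 GB)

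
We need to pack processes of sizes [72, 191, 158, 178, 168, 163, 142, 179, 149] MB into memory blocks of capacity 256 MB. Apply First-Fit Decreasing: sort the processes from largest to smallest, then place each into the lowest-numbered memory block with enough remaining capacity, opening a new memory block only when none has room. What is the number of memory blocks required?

Sorted descending: 191, 179, 178, 168, 163, 158, 149, 142, 72.
memory block 1: place 191 MB, 65 MB left
memory block 2: place 179 MB, 77 MB left
memory block 3: place 178 MB, 78 MB left
memory block 4: place 168 MB, 88 MB left
memory block 5: place 163 MB, 93 MB left
memory block 6: place 158 MB, 98 MB left
memory block 7: place 149 MB, 107 MB left
memory block 8: place 142 MB, 114 MB left
memory block 2: place 72 MB, 5 MB left
Final memory blocks: [191] [179,72] [178] [168] [163] [158] [149] [142].

8 memory blocks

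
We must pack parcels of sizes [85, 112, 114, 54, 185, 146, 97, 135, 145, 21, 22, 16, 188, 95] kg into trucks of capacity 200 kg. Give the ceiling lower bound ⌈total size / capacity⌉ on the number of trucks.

Total size = 85 + 112 + 114 + 54 + 185 + 146 + 97 + 135 + 145 + 21 + 22 + 16 + 188 + 95 = 1415 kg.
⌈1415 / 200⌉ = 8.

8 trucks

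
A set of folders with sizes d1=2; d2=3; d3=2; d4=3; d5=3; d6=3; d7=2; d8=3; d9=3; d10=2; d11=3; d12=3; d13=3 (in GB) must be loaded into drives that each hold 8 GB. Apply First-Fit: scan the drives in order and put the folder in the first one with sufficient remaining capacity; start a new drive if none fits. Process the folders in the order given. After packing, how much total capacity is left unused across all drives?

drive 1: place d1 (2 GB), 6 GB left
drive 1: place d2 (3 GB), 3 GB left
drive 1: place d3 (2 GB), 1 GB left
drive 2: place d4 (3 GB), 5 GB left
drive 2: place d5 (3 GB), 2 GB left
drive 3: place d6 (3 GB), 5 GB left
drive 2: place d7 (2 GB), 0 GB left
drive 3: place d8 (3 GB), 2 GB left
drive 4: place d9 (3 GB), 5 GB left
drive 3: place d10 (2 GB), 0 GB left
drive 4: place d11 (3 GB), 2 GB left
drive 5: place d12 (3 GB), 5 GB left
drive 5: place d13 (3 GB), 2 GB left
5 drives × 8 GB = 40 GB; used 35 GB; unused 5 GB.

5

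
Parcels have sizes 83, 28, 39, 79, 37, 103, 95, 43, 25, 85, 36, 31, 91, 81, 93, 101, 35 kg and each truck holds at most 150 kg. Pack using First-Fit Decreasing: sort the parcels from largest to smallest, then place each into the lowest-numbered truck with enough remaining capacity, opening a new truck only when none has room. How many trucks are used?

Sorted descending: 103, 101, 95, 93, 91, 85, 83, 81, 79, 43, 39, 37, 36, 35, 31, 28, 25.
Put 103 kg in truck 1; 47 kg remain.
Put 101 kg in truck 2; 49 kg remain.
Put 95 kg in truck 3; 55 kg remain.
Put 93 kg in truck 4; 57 kg remain.
Put 91 kg in truck 5; 59 kg remain.
Put 85 kg in truck 6; 65 kg remain.
Put 83 kg in truck 7; 67 kg remain.
Put 81 kg in truck 8; 69 kg remain.
Put 79 kg in truck 9; 71 kg remain.
Put 43 kg in truck 1; 4 kg remain.
Put 39 kg in truck 2; 10 kg remain.
Put 37 kg in truck 3; 18 kg remain.
Put 36 kg in truck 4; 21 kg remain.
Put 35 kg in truck 5; 24 kg remain.
Put 31 kg in truck 6; 34 kg remain.
Put 28 kg in truck 6; 6 kg remain.
Put 25 kg in truck 7; 42 kg remain.

9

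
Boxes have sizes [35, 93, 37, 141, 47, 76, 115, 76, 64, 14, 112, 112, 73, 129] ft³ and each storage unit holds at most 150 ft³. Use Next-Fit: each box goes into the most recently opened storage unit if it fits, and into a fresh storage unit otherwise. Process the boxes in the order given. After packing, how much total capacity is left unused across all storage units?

Put 35 ft³ in storage unit 1; 115 ft³ remain.
Put 93 ft³ in storage unit 1; 22 ft³ remain.
Put 37 ft³ in storage unit 2; 113 ft³ remain.
Put 141 ft³ in storage unit 3; 9 ft³ remain.
Put 47 ft³ in storage unit 4; 103 ft³ remain.
Put 76 ft³ in storage unit 4; 27 ft³ remain.
Put 115 ft³ in storage unit 5; 35 ft³ remain.
Put 76 ft³ in storage unit 6; 74 ft³ remain.
Put 64 ft³ in storage unit 6; 10 ft³ remain.
Put 14 ft³ in storage unit 7; 136 ft³ remain.
Put 112 ft³ in storage unit 7; 24 ft³ remain.
Put 112 ft³ in storage unit 8; 38 ft³ remain.
Put 73 ft³ in storage unit 9; 77 ft³ remain.
Put 129 ft³ in storage unit 10; 21 ft³ remain.
10 storage units × 150 ft³ = 1500 ft³; used 1124 ft³; unused 376 ft³.

376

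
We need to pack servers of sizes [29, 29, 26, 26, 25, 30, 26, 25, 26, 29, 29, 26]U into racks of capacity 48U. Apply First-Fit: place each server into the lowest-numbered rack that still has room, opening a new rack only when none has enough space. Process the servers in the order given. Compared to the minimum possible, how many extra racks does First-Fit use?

0

First-Fit: [29] [29] [26] [26] [25] [30] [26] [25] [26] [29] [29] [26] → 12 racks.
12 servers exceed 24U (half the capacity), and no two of those can share a rack, so at least 12 racks are needed.
So 12 is already optimal.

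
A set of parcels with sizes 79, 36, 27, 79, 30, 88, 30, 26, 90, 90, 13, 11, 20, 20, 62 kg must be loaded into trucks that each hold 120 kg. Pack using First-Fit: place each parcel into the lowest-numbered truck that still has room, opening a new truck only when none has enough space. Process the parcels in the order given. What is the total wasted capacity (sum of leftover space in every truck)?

79 kg → truck 1 (remaining 41 kg)
36 kg → truck 1 (remaining 5 kg)
27 kg → truck 2 (remaining 93 kg)
79 kg → truck 2 (remaining 14 kg)
30 kg → truck 3 (remaining 90 kg)
88 kg → truck 3 (remaining 2 kg)
30 kg → truck 4 (remaining 90 kg)
26 kg → truck 4 (remaining 64 kg)
90 kg → truck 5 (remaining 30 kg)
90 kg → truck 6 (remaining 30 kg)
13 kg → truck 2 (remaining 1 kg)
11 kg → truck 4 (remaining 53 kg)
20 kg → truck 4 (remaining 33 kg)
20 kg → truck 4 (remaining 13 kg)
62 kg → truck 7 (remaining 58 kg)
7 trucks × 120 kg = 840 kg; used 701 kg; unused 139 kg.

139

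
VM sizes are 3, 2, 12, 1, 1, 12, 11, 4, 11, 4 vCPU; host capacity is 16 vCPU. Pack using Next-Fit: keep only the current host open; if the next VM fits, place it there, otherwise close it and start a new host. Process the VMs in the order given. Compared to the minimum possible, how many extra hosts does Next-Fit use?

1

Next-Fit: [3,2] [12,1,1] [12] [11,4] [11,4] → 5 hosts.
Total size 61 vCPU; any packing needs at least ⌈61/16⌉ = 4 hosts.
An optimal packing achieves that bound: [12,4] [12,4] [11,3,2] [11,1,1] → 4 hosts.
Excess: 5 − 4 = 1.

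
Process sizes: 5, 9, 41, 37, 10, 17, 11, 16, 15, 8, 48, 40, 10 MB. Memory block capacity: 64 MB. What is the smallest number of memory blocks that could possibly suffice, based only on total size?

5 memory blocks

Total size = 5 + 9 + 41 + 37 + 10 + 17 + 11 + 16 + 15 + 8 + 48 + 40 + 10 = 267 MB.
⌈267 / 64⌉ = 5.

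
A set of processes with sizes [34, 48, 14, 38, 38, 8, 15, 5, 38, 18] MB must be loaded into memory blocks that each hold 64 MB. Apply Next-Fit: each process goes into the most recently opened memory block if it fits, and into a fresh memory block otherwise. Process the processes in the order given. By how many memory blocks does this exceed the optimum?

0

Next-Fit: [34] [48,14] [38] [38,8,15] [5,38,18] → 5 memory blocks.
5 processes exceed 32 MB (half the capacity), and no two of those can share a memory block, so at least 5 memory blocks are needed.
So 5 is already optimal.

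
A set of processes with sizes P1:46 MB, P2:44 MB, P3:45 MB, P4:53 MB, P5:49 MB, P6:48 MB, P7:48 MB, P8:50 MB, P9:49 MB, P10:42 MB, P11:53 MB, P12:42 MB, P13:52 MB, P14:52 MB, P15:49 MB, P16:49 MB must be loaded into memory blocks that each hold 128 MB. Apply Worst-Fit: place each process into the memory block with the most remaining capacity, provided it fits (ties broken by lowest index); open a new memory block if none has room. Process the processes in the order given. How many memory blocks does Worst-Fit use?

8

Put P1 (46 MB) in memory block 1; 82 MB remain.
Put P2 (44 MB) in memory block 1; 38 MB remain.
Put P3 (45 MB) in memory block 2; 83 MB remain.
Put P4 (53 MB) in memory block 2; 30 MB remain.
Put P5 (49 MB) in memory block 3; 79 MB remain.
Put P6 (48 MB) in memory block 3; 31 MB remain.
Put P7 (48 MB) in memory block 4; 80 MB remain.
Put P8 (50 MB) in memory block 4; 30 MB remain.
Put P9 (49 MB) in memory block 5; 79 MB remain.
Put P10 (42 MB) in memory block 5; 37 MB remain.
Put P11 (53 MB) in memory block 6; 75 MB remain.
Put P12 (42 MB) in memory block 6; 33 MB remain.
Put P13 (52 MB) in memory block 7; 76 MB remain.
Put P14 (52 MB) in memory block 7; 24 MB remain.
Put P15 (49 MB) in memory block 8; 79 MB remain.
Put P16 (49 MB) in memory block 8; 30 MB remain.
Final memory blocks: [46,44] [45,53] [49,48] [48,50] [49,42] [53,42] [52,52] [49,49].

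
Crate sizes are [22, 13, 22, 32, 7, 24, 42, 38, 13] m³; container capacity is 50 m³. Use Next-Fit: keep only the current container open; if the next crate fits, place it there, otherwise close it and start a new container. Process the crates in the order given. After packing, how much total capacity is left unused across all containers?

137

container 1: place 22 m³, 28 m³ left
container 1: place 13 m³, 15 m³ left
container 2: place 22 m³, 28 m³ left
container 3: place 32 m³, 18 m³ left
container 3: place 7 m³, 11 m³ left
container 4: place 24 m³, 26 m³ left
container 5: place 42 m³, 8 m³ left
container 6: place 38 m³, 12 m³ left
container 7: place 13 m³, 37 m³ left
7 containers × 50 m³ = 350 m³; used 213 m³; unused 137 m³.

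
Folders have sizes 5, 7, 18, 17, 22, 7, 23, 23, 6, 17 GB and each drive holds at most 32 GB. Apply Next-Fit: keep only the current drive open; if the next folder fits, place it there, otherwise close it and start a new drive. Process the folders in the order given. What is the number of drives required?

6

Put 5 GB in drive 1; 27 GB remain.
Put 7 GB in drive 1; 20 GB remain.
Put 18 GB in drive 1; 2 GB remain.
Put 17 GB in drive 2; 15 GB remain.
Put 22 GB in drive 3; 10 GB remain.
Put 7 GB in drive 3; 3 GB remain.
Put 23 GB in drive 4; 9 GB remain.
Put 23 GB in drive 5; 9 GB remain.
Put 6 GB in drive 5; 3 GB remain.
Put 17 GB in drive 6; 15 GB remain.
Final drives: [5,7,18] [17] [22,7] [23] [23,6] [17].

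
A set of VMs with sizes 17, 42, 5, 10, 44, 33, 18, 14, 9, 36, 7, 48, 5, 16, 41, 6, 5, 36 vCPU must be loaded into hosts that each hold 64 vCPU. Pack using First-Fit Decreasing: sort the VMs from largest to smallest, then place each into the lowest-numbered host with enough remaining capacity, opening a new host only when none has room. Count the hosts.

Sorted descending: 48, 44, 42, 41, 36, 36, 33, 18, 17, 16, 14, 10, 9, 7, 6, 5, 5, 5.
48 vCPU → host 1 (remaining 16 vCPU)
44 vCPU → host 2 (remaining 20 vCPU)
42 vCPU → host 3 (remaining 22 vCPU)
41 vCPU → host 4 (remaining 23 vCPU)
36 vCPU → host 5 (remaining 28 vCPU)
36 vCPU → host 6 (remaining 28 vCPU)
33 vCPU → host 7 (remaining 31 vCPU)
18 vCPU → host 2 (remaining 2 vCPU)
17 vCPU → host 3 (remaining 5 vCPU)
16 vCPU → host 1 (remaining 0 vCPU)
14 vCPU → host 4 (remaining 9 vCPU)
10 vCPU → host 5 (remaining 18 vCPU)
9 vCPU → host 4 (remaining 0 vCPU)
7 vCPU → host 5 (remaining 11 vCPU)
6 vCPU → host 5 (remaining 5 vCPU)
5 vCPU → host 3 (remaining 0 vCPU)
5 vCPU → host 5 (remaining 0 vCPU)
5 vCPU → host 6 (remaining 23 vCPU)
Final hosts: [48,16] [44,18] [42,17,5] [41,14,9] [36,10,7,6,5] [36,5] [33].

7 hosts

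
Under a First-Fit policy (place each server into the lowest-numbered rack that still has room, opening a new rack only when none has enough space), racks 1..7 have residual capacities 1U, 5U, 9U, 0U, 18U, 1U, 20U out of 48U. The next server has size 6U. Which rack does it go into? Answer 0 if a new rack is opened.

3

Racks with room: rack 3 (9U), rack 5 (18U), rack 7 (20U).
The first with room is rack 3.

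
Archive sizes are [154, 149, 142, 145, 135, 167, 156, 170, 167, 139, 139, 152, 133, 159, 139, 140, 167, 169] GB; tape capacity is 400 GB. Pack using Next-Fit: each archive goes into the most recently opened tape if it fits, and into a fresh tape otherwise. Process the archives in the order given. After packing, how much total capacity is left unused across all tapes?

Put 154 GB in tape 1; 246 GB remain.
Put 149 GB in tape 1; 97 GB remain.
Put 142 GB in tape 2; 258 GB remain.
Put 145 GB in tape 2; 113 GB remain.
Put 135 GB in tape 3; 265 GB remain.
Put 167 GB in tape 3; 98 GB remain.
Put 156 GB in tape 4; 244 GB remain.
Put 170 GB in tape 4; 74 GB remain.
Put 167 GB in tape 5; 233 GB remain.
Put 139 GB in tape 5; 94 GB remain.
Put 139 GB in tape 6; 261 GB remain.
Put 152 GB in tape 6; 109 GB remain.
Put 133 GB in tape 7; 267 GB remain.
Put 159 GB in tape 7; 108 GB remain.
Put 139 GB in tape 8; 261 GB remain.
Put 140 GB in tape 8; 121 GB remain.
Put 167 GB in tape 9; 233 GB remain.
Put 169 GB in tape 9; 64 GB remain.
9 tapes × 400 GB = 3600 GB; used 2722 GB; unused 878 GB.

878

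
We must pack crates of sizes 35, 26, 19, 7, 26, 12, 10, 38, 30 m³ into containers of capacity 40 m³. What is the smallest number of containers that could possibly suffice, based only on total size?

Total size = 35 + 26 + 19 + 7 + 26 + 12 + 10 + 38 + 30 = 203 m³.
⌈203 / 40⌉ = 6.

6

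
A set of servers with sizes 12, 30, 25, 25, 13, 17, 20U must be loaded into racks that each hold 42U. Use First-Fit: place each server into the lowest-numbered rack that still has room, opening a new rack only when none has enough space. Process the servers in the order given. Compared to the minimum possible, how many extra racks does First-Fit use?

First-Fit: [12,30] [25,13] [25,17] [20] → 4 racks.
Total size 142U; any packing needs at least ⌈142/42⌉ = 4 racks.
So 4 is already optimal.

0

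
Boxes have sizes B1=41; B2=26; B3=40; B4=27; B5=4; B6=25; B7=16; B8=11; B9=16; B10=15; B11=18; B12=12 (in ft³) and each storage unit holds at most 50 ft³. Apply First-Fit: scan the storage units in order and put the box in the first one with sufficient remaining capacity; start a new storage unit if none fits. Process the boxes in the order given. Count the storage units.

6

Put B1 (41 ft³) in storage unit 1; 9 ft³ remain.
Put B2 (26 ft³) in storage unit 2; 24 ft³ remain.
Put B3 (40 ft³) in storage unit 3; 10 ft³ remain.
Put B4 (27 ft³) in storage unit 4; 23 ft³ remain.
Put B5 (4 ft³) in storage unit 1; 5 ft³ remain.
Put B6 (25 ft³) in storage unit 5; 25 ft³ remain.
Put B7 (16 ft³) in storage unit 2; 8 ft³ remain.
Put B8 (11 ft³) in storage unit 4; 12 ft³ remain.
Put B9 (16 ft³) in storage unit 5; 9 ft³ remain.
Put B10 (15 ft³) in storage unit 6; 35 ft³ remain.
Put B11 (18 ft³) in storage unit 6; 17 ft³ remain.
Put B12 (12 ft³) in storage unit 4; 0 ft³ remain.
Final storage units: [41,4] [26,16] [40] [27,11,12] [25,16] [15,18].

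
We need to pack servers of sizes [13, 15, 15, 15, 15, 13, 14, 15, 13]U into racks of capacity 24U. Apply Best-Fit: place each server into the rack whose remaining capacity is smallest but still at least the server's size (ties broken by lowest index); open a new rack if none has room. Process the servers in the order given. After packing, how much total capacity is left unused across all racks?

88

13U → rack 1 (remaining 11U)
15U → rack 2 (remaining 9U)
15U → rack 3 (remaining 9U)
15U → rack 4 (remaining 9U)
15U → rack 5 (remaining 9U)
13U → rack 6 (remaining 11U)
14U → rack 7 (remaining 10U)
15U → rack 8 (remaining 9U)
13U → rack 9 (remaining 11U)
9 racks × 24U = 216U; used 128U; unused 88U.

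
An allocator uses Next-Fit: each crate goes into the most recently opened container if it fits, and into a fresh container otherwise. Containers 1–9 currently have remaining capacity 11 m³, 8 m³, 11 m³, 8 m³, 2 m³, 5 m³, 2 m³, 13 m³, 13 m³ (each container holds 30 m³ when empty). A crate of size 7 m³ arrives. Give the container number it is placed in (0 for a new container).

Next-Fit only looks at container 9, which has 13 m³ free.
7 m³ fits there.

9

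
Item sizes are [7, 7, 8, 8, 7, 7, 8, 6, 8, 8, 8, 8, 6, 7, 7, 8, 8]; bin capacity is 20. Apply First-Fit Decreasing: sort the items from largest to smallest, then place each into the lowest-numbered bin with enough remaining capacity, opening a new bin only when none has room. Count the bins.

8

Sorted descending: 8, 8, 8, 8, 8, 8, 8, 8, 8, 7, 7, 7, 7, 7, 7, 6, 6.
bin 1: place 8, 12 left
bin 1: place 8, 4 left
bin 2: place 8, 12 left
bin 2: place 8, 4 left
bin 3: place 8, 12 left
bin 3: place 8, 4 left
bin 4: place 8, 12 left
bin 4: place 8, 4 left
bin 5: place 8, 12 left
bin 5: place 7, 5 left
bin 6: place 7, 13 left
bin 6: place 7, 6 left
bin 7: place 7, 13 left
bin 7: place 7, 6 left
bin 8: place 7, 13 left
bin 6: place 6, 0 left
bin 7: place 6, 0 left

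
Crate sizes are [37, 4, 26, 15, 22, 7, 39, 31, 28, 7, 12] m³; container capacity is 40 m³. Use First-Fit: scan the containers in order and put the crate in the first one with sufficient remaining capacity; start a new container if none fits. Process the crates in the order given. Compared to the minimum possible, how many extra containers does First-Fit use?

First-Fit: [37] [4,26,7] [15,22] [39] [31,7] [28,12] → 6 containers.
Total size 228 m³; any packing needs at least ⌈228/40⌉ = 6 containers.
So 6 is already optimal.

0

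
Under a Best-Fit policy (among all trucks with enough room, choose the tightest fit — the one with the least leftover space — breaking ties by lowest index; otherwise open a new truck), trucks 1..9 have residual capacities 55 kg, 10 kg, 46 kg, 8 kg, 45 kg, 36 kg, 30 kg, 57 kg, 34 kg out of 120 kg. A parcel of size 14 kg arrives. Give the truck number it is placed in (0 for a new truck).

Trucks with room: truck 1 (55 kg), truck 3 (46 kg), truck 5 (45 kg), truck 6 (36 kg), truck 7 (30 kg), truck 8 (57 kg), truck 9 (34 kg).
Tightest fit is truck 7 with 30 kg free.

7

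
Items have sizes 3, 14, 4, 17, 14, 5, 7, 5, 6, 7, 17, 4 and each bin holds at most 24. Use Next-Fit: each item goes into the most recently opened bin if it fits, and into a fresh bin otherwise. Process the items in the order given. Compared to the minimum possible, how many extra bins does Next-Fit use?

Next-Fit: [3,14,4] [17] [14,5] [7,5,6] [7,17] [4] → 6 bins.
Total size 103; any packing needs at least ⌈103/24⌉ = 5 bins.
An optimal packing achieves that bound: [17,7] [17,7] [14,6,4] [14,5,5] [4,3] → 5 bins.
Excess: 6 − 5 = 1.

1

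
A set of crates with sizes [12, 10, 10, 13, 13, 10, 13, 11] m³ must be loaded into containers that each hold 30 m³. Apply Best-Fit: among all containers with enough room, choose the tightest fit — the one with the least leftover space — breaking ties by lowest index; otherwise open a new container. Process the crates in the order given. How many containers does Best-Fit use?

Put 12 m³ in container 1; 18 m³ remain.
Put 10 m³ in container 1; 8 m³ remain.
Put 10 m³ in container 2; 20 m³ remain.
Put 13 m³ in container 2; 7 m³ remain.
Put 13 m³ in container 3; 17 m³ remain.
Put 10 m³ in container 3; 7 m³ remain.
Put 13 m³ in container 4; 17 m³ remain.
Put 11 m³ in container 4; 6 m³ remain.
Final containers: [12,10] [10,13] [13,10] [13,11].

4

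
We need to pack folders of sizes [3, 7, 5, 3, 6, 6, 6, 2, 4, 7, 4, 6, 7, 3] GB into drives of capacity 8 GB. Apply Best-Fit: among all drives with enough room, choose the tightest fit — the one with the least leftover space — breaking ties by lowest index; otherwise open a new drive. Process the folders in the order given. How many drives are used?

10 drives

Put 3 GB in drive 1; 5 GB remain.
Put 7 GB in drive 2; 1 GB remain.
Put 5 GB in drive 1; 0 GB remain.
Put 3 GB in drive 3; 5 GB remain.
Put 6 GB in drive 4; 2 GB remain.
Put 6 GB in drive 5; 2 GB remain.
Put 6 GB in drive 6; 2 GB remain.
Put 2 GB in drive 4; 0 GB remain.
Put 4 GB in drive 3; 1 GB remain.
Put 7 GB in drive 7; 1 GB remain.
Put 4 GB in drive 8; 4 GB remain.
Put 6 GB in drive 9; 2 GB remain.
Put 7 GB in drive 10; 1 GB remain.
Put 3 GB in drive 8; 1 GB remain.
Final drives: [3,5] [7] [3,4] [6,2] [6] [6] [7] [4,3] [6] [7].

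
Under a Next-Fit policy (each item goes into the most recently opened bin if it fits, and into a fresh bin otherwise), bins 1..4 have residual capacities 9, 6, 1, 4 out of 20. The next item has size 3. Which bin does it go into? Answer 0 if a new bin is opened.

Next-Fit only looks at bin 4, which has 4 free.
3 fits there.

4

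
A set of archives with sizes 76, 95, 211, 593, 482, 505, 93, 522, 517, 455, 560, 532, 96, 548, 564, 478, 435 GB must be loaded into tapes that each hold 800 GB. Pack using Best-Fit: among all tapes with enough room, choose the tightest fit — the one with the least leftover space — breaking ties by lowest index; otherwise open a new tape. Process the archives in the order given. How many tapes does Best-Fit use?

Put 76 GB in tape 1; 724 GB remain.
Put 95 GB in tape 1; 629 GB remain.
Put 211 GB in tape 1; 418 GB remain.
Put 593 GB in tape 2; 207 GB remain.
Put 482 GB in tape 3; 318 GB remain.
Put 505 GB in tape 4; 295 GB remain.
Put 93 GB in tape 2; 114 GB remain.
Put 522 GB in tape 5; 278 GB remain.
Put 517 GB in tape 6; 283 GB remain.
Put 455 GB in tape 7; 345 GB remain.
Put 560 GB in tape 8; 240 GB remain.
Put 532 GB in tape 9; 268 GB remain.
Put 96 GB in tape 2; 18 GB remain.
Put 548 GB in tape 10; 252 GB remain.
Put 564 GB in tape 11; 236 GB remain.
Put 478 GB in tape 12; 322 GB remain.
Put 435 GB in tape 13; 365 GB remain.
Final tapes: [76,95,211] [593,93,96] [482] [505] [522] [517] [455] [560] [532] [548] [564] [478] [435].

13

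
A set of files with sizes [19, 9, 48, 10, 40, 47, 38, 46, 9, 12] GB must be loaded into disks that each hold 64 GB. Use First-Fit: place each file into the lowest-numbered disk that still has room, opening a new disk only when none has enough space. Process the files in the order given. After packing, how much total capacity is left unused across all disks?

106

disk 1: place 19 GB, 45 GB left
disk 1: place 9 GB, 36 GB left
disk 2: place 48 GB, 16 GB left
disk 1: place 10 GB, 26 GB left
disk 3: place 40 GB, 24 GB left
disk 4: place 47 GB, 17 GB left
disk 5: place 38 GB, 26 GB left
disk 6: place 46 GB, 18 GB left
disk 1: place 9 GB, 17 GB left
disk 1: place 12 GB, 5 GB left
6 disks × 64 GB = 384 GB; used 278 GB; unused 106 GB.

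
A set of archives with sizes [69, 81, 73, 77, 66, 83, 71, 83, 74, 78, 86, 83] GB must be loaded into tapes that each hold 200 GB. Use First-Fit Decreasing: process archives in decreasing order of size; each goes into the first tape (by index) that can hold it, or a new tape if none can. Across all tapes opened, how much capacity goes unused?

Sorted descending: 86, 83, 83, 83, 81, 78, 77, 74, 73, 71, 69, 66.
86 GB → tape 1 (remaining 114 GB)
83 GB → tape 1 (remaining 31 GB)
83 GB → tape 2 (remaining 117 GB)
83 GB → tape 2 (remaining 34 GB)
81 GB → tape 3 (remaining 119 GB)
78 GB → tape 3 (remaining 41 GB)
77 GB → tape 4 (remaining 123 GB)
74 GB → tape 4 (remaining 49 GB)
73 GB → tape 5 (remaining 127 GB)
71 GB → tape 5 (remaining 56 GB)
69 GB → tape 6 (remaining 131 GB)
66 GB → tape 6 (remaining 65 GB)
6 tapes × 200 GB = 1200 GB; used 924 GB; unused 276 GB.

276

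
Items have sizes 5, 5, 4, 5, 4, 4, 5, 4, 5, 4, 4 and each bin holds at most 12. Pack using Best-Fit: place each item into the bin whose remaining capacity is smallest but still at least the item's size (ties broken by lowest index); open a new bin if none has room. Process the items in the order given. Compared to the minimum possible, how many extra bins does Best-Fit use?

0

Best-Fit: [5,5] [4,5] [4,4,4] [5,5] [4,4] → 5 bins.
Total size 49; any packing needs at least ⌈49/12⌉ = 5 bins.
So 5 is already optimal.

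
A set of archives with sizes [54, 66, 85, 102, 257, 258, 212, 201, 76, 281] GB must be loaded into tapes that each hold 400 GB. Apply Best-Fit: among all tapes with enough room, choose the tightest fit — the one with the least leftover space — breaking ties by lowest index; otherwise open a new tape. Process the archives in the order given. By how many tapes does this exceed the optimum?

1

Best-Fit: [54,66,85,102,76] [257] [258] [212] [201] [281] → 6 tapes.
5 archives exceed 200 GB (half the capacity), and no two of those can share a tape, so at least 5 tapes are needed.
An optimal packing achieves that bound: [281,102] [258,85,54] [257,76,66] [212] [201] → 5 tapes.
Excess: 6 − 5 = 1.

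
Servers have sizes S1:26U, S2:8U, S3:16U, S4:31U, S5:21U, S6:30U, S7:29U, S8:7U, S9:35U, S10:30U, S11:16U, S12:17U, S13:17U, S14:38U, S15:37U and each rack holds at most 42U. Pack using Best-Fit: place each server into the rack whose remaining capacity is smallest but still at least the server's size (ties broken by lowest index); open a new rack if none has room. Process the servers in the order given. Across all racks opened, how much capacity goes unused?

104

rack 1: place S1 (26U), 16U left
rack 1: place S2 (8U), 8U left
rack 2: place S3 (16U), 26U left
rack 3: place S4 (31U), 11U left
rack 2: place S5 (21U), 5U left
rack 4: place S6 (30U), 12U left
rack 5: place S7 (29U), 13U left
rack 1: place S8 (7U), 1U left
rack 6: place S9 (35U), 7U left
rack 7: place S10 (30U), 12U left
rack 8: place S11 (16U), 26U left
rack 8: place S12 (17U), 9U left
rack 9: place S13 (17U), 25U left
rack 10: place S14 (38U), 4U left
rack 11: place S15 (37U), 5U left
11 racks × 42U = 462U; used 358U; unused 104U.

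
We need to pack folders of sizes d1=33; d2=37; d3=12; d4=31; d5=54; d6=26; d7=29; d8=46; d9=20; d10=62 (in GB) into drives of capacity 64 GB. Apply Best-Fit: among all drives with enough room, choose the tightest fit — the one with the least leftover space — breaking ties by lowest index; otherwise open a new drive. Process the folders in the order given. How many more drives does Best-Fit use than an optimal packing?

1

Best-Fit: [33,31] [37,12] [54] [26,29] [46] [20] [62] → 7 drives.
Total size 350 GB; any packing needs at least ⌈350/64⌉ = 6 drives.
An optimal packing achieves that bound: [62] [54] [46,12] [37,26] [33,31] [29,20] → 6 drives.
Excess: 7 − 6 = 1.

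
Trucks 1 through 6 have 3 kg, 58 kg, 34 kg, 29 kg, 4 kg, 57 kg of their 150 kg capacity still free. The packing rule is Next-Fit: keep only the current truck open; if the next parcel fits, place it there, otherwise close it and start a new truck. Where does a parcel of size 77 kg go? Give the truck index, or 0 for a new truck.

Next-Fit only looks at truck 6, which has 57 kg free.
77 kg does not fit, so a new truck is opened.

0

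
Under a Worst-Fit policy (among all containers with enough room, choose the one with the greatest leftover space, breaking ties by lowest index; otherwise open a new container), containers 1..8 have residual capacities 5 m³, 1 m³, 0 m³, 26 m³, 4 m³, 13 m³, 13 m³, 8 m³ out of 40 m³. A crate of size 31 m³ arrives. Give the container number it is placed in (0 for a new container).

No container has ≥ 31 m³ free, so a new container is opened.

0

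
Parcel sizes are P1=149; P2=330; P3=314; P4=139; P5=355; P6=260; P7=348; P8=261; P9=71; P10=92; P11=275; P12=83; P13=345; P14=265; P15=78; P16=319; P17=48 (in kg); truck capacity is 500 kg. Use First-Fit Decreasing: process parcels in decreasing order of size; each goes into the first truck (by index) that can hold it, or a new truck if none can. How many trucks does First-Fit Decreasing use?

10

Sorted descending: 355, 348, 345, 330, 319, 314, 275, 265, 261, 260, 149, 139, 92, 83, 78, 71, 48.
355 kg → truck 1 (remaining 145 kg)
348 kg → truck 2 (remaining 152 kg)
345 kg → truck 3 (remaining 155 kg)
330 kg → truck 4 (remaining 170 kg)
319 kg → truck 5 (remaining 181 kg)
314 kg → truck 6 (remaining 186 kg)
275 kg → truck 7 (remaining 225 kg)
265 kg → truck 8 (remaining 235 kg)
261 kg → truck 9 (remaining 239 kg)
260 kg → truck 10 (remaining 240 kg)
149 kg → truck 2 (remaining 3 kg)
139 kg → truck 1 (remaining 6 kg)
92 kg → truck 3 (remaining 63 kg)
83 kg → truck 4 (remaining 87 kg)
78 kg → truck 4 (remaining 9 kg)
71 kg → truck 5 (remaining 110 kg)
48 kg → truck 3 (remaining 15 kg)
Final trucks: [355,139] [348,149] [345,92,48] [330,83,78] [319,71] [314] [275] [265] [261] [260].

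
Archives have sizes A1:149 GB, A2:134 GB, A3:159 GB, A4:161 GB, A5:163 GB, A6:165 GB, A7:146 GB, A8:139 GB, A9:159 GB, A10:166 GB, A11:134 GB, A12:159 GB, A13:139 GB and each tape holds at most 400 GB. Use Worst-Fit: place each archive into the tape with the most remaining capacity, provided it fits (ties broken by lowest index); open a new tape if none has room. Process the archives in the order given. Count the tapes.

A1 (149 GB) → tape 1 (remaining 251 GB)
A2 (134 GB) → tape 1 (remaining 117 GB)
A3 (159 GB) → tape 2 (remaining 241 GB)
A4 (161 GB) → tape 2 (remaining 80 GB)
A5 (163 GB) → tape 3 (remaining 237 GB)
A6 (165 GB) → tape 3 (remaining 72 GB)
A7 (146 GB) → tape 4 (remaining 254 GB)
A8 (139 GB) → tape 4 (remaining 115 GB)
A9 (159 GB) → tape 5 (remaining 241 GB)
A10 (166 GB) → tape 5 (remaining 75 GB)
A11 (134 GB) → tape 6 (remaining 266 GB)
A12 (159 GB) → tape 6 (remaining 107 GB)
A13 (139 GB) → tape 7 (remaining 261 GB)

7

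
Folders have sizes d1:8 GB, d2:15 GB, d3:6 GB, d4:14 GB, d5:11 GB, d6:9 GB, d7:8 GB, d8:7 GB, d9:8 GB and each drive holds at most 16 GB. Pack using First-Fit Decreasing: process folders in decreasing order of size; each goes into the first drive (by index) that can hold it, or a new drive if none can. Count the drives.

Sorted descending: 15, 14, 11, 9, 8, 8, 8, 7, 6.
Put 15 GB in drive 1; 1 GB remain.
Put 14 GB in drive 2; 2 GB remain.
Put 11 GB in drive 3; 5 GB remain.
Put 9 GB in drive 4; 7 GB remain.
Put 8 GB in drive 5; 8 GB remain.
Put 8 GB in drive 5; 0 GB remain.
Put 8 GB in drive 6; 8 GB remain.
Put 7 GB in drive 4; 0 GB remain.
Put 6 GB in drive 6; 2 GB remain.
Final drives: [15] [14] [11] [9,7] [8,8] [8,6].

6 drives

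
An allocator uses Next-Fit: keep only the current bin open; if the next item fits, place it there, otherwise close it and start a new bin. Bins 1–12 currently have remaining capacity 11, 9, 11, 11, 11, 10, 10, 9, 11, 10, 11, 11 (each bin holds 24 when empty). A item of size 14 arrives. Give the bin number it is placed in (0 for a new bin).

0

Next-Fit only looks at bin 12, which has 11 free.
14 does not fit, so a new bin is opened.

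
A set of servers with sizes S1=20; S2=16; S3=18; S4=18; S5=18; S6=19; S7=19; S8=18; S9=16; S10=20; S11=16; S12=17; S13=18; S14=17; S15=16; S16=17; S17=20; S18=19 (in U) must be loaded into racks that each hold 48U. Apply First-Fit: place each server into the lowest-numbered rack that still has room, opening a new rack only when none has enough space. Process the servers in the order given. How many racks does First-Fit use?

Put S1 (20U) in rack 1; 28U remain.
Put S2 (16U) in rack 1; 12U remain.
Put S3 (18U) in rack 2; 30U remain.
Put S4 (18U) in rack 2; 12U remain.
Put S5 (18U) in rack 3; 30U remain.
Put S6 (19U) in rack 3; 11U remain.
Put S7 (19U) in rack 4; 29U remain.
Put S8 (18U) in rack 4; 11U remain.
Put S9 (16U) in rack 5; 32U remain.
Put S10 (20U) in rack 5; 12U remain.
Put S11 (16U) in rack 6; 32U remain.
Put S12 (17U) in rack 6; 15U remain.
Put S13 (18U) in rack 7; 30U remain.
Put S14 (17U) in rack 7; 13U remain.
Put S15 (16U) in rack 8; 32U remain.
Put S16 (17U) in rack 8; 15U remain.
Put S17 (20U) in rack 9; 28U remain.
Put S18 (19U) in rack 9; 9U remain.

9 racks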